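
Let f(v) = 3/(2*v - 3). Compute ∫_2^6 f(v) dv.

An antiderivative is F(v) = 3*log(2*v - 3)/2.
Then F(6) - F(2) = (log(27)) - (0) = log(27).

log(27)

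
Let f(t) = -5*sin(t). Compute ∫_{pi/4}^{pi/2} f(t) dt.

An antiderivative is F(t) = 5*cos(t).
Then F(pi/2) - F(pi/4) = (0) - (5*sqrt(2)/2) = -5*sqrt(2)/2.

-5*sqrt(2)/2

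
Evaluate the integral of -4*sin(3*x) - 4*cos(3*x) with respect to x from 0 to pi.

-8/3

An antiderivative is F(x) = -4*sin(3*x)/3 + 4*cos(3*x)/3.
Then F(pi) - F(0) = (-4/3) - (4/3) = -8/3.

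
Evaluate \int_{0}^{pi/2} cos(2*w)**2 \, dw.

pi/4

Use the identity cos^2(2*w) = (1 + cos(4*w))/2.
An antiderivative is F(w) = w/2 + sin(4*w)/8.
Then F(pi/2) - F(0) = (pi/4) - (0) = pi/4.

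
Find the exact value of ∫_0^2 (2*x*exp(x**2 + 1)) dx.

-exp(1) + exp(5)

Let u = x**2 + 1, so du = 2*x dx. When x = 0, u = 1; when x = 2, u = 5.
The integral becomes ∫ exp(u) du from 1 to 5, with antiderivative exp(u).
Back in x: F(x) = exp(x**2 + 1).
Then F(2) - F(0) = (exp(5)) - (exp(1)) = -exp(1) + exp(5).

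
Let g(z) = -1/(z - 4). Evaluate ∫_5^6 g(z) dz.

An antiderivative is F(z) = -log(z - 4).
Then F(6) - F(5) = (-log(2)) - (0) = -log(2).

-log(2)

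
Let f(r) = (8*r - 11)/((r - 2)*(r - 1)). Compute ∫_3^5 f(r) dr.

3*log(2) + 5*log(3)

Factor the denominator: r**2 - 3*r + 2 = (r - 1)(r - 2).
Partial fractions: (8*r - 11)/((r - 2)*(r - 1)) = 3/(r - 1) + 5/(r - 2).
An antiderivative is F(r) = 5*log(r - 2) + 3*log(r - 1).
Then F(5) - F(3) = (6*log(2) + 5*log(3)) - (log(8)) = 3*log(2) + 5*log(3).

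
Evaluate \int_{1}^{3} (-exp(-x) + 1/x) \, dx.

-exp(-1) + exp(-3) + log(3)

An antiderivative is F(x) = log(x) + exp(-x).
Then F(3) - F(1) = (exp(-3) + log(3)) - (exp(-1)) = -exp(-1) + exp(-3) + log(3).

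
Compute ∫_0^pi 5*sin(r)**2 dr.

Use the identity sin^2(r) = (1 - cos(2*r))/2.
An antiderivative is F(r) = 5*r/2 - 5*sin(2*r)/4.
Then F(pi) - F(0) = (5*pi/2) - (0) = 5*pi/2.

5*pi/2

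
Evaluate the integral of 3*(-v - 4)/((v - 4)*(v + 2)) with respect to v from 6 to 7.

log(2/9)

Factor the denominator: v**2 - 2*v - 8 = (v + 2)(v - 4).
Partial fractions: 3*(-v - 4)/((v - 4)*(v + 2)) = 1/(v + 2) - 4/(v - 4).
An antiderivative is F(v) = -4*log(v - 4) + log(v + 2).
Then F(7) - F(6) = (-log(9)) - (-log(2)) = log(2/9).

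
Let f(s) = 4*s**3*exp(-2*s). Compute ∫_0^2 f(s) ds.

3/2 - 71*exp(-4)/2

Integrate by parts 3 times (u = s^3, dv = 4*exp(-2*s) ds).
An antiderivative is F(s) = (-4*s**3 - 6*s**2 - 6*s - 3)*exp(-2*s)/2.
Then F(2) - F(0) = (-71*exp(-4)/2) - (-3/2) = 3/2 - 71*exp(-4)/2.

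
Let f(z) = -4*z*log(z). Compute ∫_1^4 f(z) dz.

Integrate by parts once (u = ln z, dv = -4*z dz).
An antiderivative is F(z) = -z**2*(2*log(z) - 1).
Then F(4) - F(1) = (16 - 64*log(2)) - (1) = 15 - 64*log(2).

15 - 64*log(2)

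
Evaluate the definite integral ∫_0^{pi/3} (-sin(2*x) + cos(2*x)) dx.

An antiderivative is F(x) = sin(2*x)/2 + cos(2*x)/2.
Then F(pi/3) - F(0) = (-1/4 + sqrt(3)/4) - (1/2) = -3/4 + sqrt(3)/4.

-3/4 + sqrt(3)/4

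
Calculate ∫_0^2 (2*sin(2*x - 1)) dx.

cos(1) - cos(3)

Let u = 2*x - 1, so du = 2 dx. When x = 0, u = -1; when x = 2, u = 3.
The integral becomes ∫ sin(u) du from -1 to 3, with antiderivative -cos(u).
Back in x: F(x) = -cos(2*x - 1).
Then F(2) - F(0) = (-cos(3)) - (-cos(1)) = cos(1) - cos(3).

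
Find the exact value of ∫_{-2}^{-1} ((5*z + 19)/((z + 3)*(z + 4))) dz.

log(24)

Factor the denominator: z**2 + 7*z + 12 = (z + 4)(z + 3).
Partial fractions: (5*z + 19)/((z + 3)*(z + 4)) = 1/(z + 4) + 4/(z + 3).
An antiderivative is F(z) = 4*log(z + 3) + log(z + 4).
Then F(-1) - F(-2) = (log(48)) - (log(2)) = log(24).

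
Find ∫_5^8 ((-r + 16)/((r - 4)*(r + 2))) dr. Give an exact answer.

Factor the denominator: r**2 - 2*r - 8 = (r + 2)(r - 4).
Partial fractions: (-r + 16)/((r - 4)*(r + 2)) = -3/(r + 2) + 2/(r - 4).
An antiderivative is F(r) = 2*log(r - 4) - 3*log(r + 2).
Then F(8) - F(5) = (-3*log(5) + log(2)) - (-3*log(7)) = -3*log(5) + log(2) + 3*log(7).

-3*log(5) + log(2) + 3*log(7)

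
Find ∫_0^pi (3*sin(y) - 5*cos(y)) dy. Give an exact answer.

6

An antiderivative is F(y) = -5*sin(y) - 3*cos(y).
Then F(pi) - F(0) = (3) - (-3) = 6.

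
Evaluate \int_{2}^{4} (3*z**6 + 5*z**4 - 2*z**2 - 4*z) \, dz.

By the power rule, an antiderivative is F(z) = 3*z**7/7 + z**5 - 2*z**3/3 - 2*z**2.
Then F(4) - F(2) = (167392/21) - (1544/21) = 165848/21.

165848/21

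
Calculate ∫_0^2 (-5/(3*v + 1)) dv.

-5*log(7)/3

An antiderivative is F(v) = -5*log(3*v + 1)/3.
Then F(2) - F(0) = (-5*log(7)/3) - (0) = -5*log(7)/3.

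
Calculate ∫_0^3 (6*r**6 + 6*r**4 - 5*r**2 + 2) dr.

74451/35

By the power rule, an antiderivative is F(r) = 6*r**7/7 + 6*r**5/5 - 5*r**3/3 + 2*r.
Then F(3) - F(0) = (74451/35) - (0) = 74451/35.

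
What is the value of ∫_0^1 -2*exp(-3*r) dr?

An antiderivative is F(r) = 2*exp(-3*r)/3.
Then F(1) - F(0) = (2*exp(-3)/3) - (2/3) = -2/3 + 2*exp(-3)/3.

-2/3 + 2*exp(-3)/3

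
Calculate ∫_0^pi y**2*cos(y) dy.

-2*pi

Integrate by parts twice (u = y^2, dv = cos(y) dy).
An antiderivative is F(y) = y**2*sin(y) + 2*y*cos(y) - 2*sin(y).
Then F(pi) - F(0) = (-2*pi) - (0) = -2*pi.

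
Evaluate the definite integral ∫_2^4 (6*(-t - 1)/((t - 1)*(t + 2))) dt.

-6*log(3) + 2*log(2)

Factor the denominator: t**2 + t - 2 = (t + 2)(t - 1).
Partial fractions: 6*(-t - 1)/((t - 1)*(t + 2)) = -2/(t + 2) - 4/(t - 1).
An antiderivative is F(t) = -4*log(t - 1) - 2*log(t + 2).
Then F(4) - F(2) = (-6*log(3) - 2*log(2)) - (-log(16)) = -6*log(3) + 2*log(2).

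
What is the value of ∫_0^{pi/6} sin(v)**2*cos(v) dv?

Let u = sin(v), so du = cos(v) dv. When v = 0, u = 0; when v = pi/6, u = 1/2.
The integral becomes ∫ u**2 du from 0 to 1/2, with antiderivative u**3/3.
Back in v: F(v) = sin(v)**3/3.
Then F(pi/6) - F(0) = (1/24) - (0) = 1/24.

1/24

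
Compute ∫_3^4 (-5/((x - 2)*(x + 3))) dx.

Factor the denominator: x**2 + x - 6 = (x + 3)(x - 2).
Partial fractions: -5/((x - 2)*(x + 3)) = 1/(x + 3) - 1/(x - 2).
An antiderivative is F(x) = -log(x - 2) + log(x + 3).
Then F(4) - F(3) = (log(7/2)) - (log(6)) = log(7/12).

log(7/12)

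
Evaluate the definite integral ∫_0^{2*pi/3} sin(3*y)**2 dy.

pi/3

Use the identity sin^2(3*y) = (1 - cos(6*y))/2.
An antiderivative is F(y) = y/2 - sin(6*y)/12.
Then F(2*pi/3) - F(0) = (pi/3) - (0) = pi/3.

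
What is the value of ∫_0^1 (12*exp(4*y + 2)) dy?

Let u = 4*y + 2, so du = 4 dy. When y = 0, u = 2; when y = 1, u = 6.
The integral becomes 3·∫ exp(u) du from 2 to 6, with antiderivative 3*exp(u).
Back in y: F(y) = 3*exp(4*y + 2).
Then F(1) - F(0) = (3*exp(6)) - (3*exp(2)) = -3*(1 - exp(4))*exp(2).

-3*(1 - exp(4))*exp(2)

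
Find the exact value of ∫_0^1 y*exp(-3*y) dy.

(-4 + exp(3))*exp(-3)/9

Integrate by parts once (u = y, dv = exp(-3*y) dy).
An antiderivative is F(y) = (-3*y - 1)*exp(-3*y)/9.
Then F(1) - F(0) = (-4*exp(-3)/9) - (-1/9) = (-4 + exp(3))*exp(-3)/9.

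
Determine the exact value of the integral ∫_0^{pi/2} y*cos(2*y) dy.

Integrate by parts once (u = y, dv = cos(2*y) dy).
An antiderivative is F(y) = y*sin(2*y)/2 + cos(2*y)/4.
Then F(pi/2) - F(0) = (-1/4) - (1/4) = -1/2.

-1/2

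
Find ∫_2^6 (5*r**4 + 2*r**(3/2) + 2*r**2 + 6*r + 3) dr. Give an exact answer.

-16*sqrt(2)/5 + 144*sqrt(6)/5 + 23972/3

By the power rule, an antiderivative is F(r) = 4*r**(5/2)/5 + r**5 + 2*r**3/3 + 3*r**2 + 3*r.
Then F(6) - F(2) = (144*sqrt(6)/5 + 8046) - (16*sqrt(2)/5 + 166/3) = -16*sqrt(2)/5 + 144*sqrt(6)/5 + 23972/3.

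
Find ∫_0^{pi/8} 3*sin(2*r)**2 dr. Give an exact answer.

Use the identity sin^2(2*r) = (1 - cos(4*r))/2.
An antiderivative is F(r) = 3*r/2 - 3*sin(4*r)/8.
Then F(pi/8) - F(0) = (-3/8 + 3*pi/16) - (0) = -3/8 + 3*pi/16.

-3/8 + 3*pi/16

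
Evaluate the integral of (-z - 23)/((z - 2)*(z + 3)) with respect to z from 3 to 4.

Factor the denominator: z**2 + z - 6 = (z + 3)(z - 2).
Partial fractions: (-z - 23)/((z - 2)*(z + 3)) = 4/(z + 3) - 5/(z - 2).
An antiderivative is F(z) = -5*log(z - 2) + 4*log(z + 3).
Then F(4) - F(3) = (-5*log(2) + 4*log(7)) - (4*log(2) + 4*log(3)) = -9*log(2) - 4*log(3) + 4*log(7).

-9*log(2) - 4*log(3) + 4*log(7)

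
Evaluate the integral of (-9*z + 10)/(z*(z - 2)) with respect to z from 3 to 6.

Factor the denominator: z**2 - 2*z = z(z - 2).
Partial fractions: (-9*z + 10)/(z*(z - 2)) = -5/z - 4/(z - 2).
An antiderivative is F(z) = -5*log(z) - 4*log(z - 2).
Then F(6) - F(3) = (-13*log(2) - 5*log(3)) - (-5*log(3)) = -13*log(2).

-13*log(2)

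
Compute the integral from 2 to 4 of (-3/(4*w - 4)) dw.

An antiderivative is F(w) = -3*log(4*w - 4)/4.
Then F(4) - F(2) = (-3*log(12)/4) - (-3*log(2)/2) = -3*log(3)/4.

-3*log(3)/4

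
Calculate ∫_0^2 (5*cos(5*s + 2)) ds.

Let u = 5*s + 2, so du = 5 ds. When s = 0, u = 2; when s = 2, u = 12.
The integral becomes ∫ cos(u) du from 2 to 12, with antiderivative sin(u).
Back in s: F(s) = sin(5*s + 2).
Then F(2) - F(0) = (sin(12)) - (sin(2)) = -sin(2) + sin(12).

-sin(2) + sin(12)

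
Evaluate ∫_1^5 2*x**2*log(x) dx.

Integrate by parts once (u = ln x, dv = 2*x**2 dx).
An antiderivative is F(x) = 2*x**3*(3*log(x) - 1)/9.
Then F(5) - F(1) = (-250/9 + 250*log(5)/3) - (-2/9) = -248/9 + 250*log(5)/3.

-248/9 + 250*log(5)/3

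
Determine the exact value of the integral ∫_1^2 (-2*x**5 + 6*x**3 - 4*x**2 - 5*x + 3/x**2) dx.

-83/6

By the power rule, an antiderivative is F(x) = -x**6/3 + 3*x**4/2 - 4*x**3/3 - 5*x**2/2 - 3/x.
Then F(2) - F(1) = (-39/2) - (-17/3) = -83/6.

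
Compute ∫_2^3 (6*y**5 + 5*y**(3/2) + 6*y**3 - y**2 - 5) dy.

-8*sqrt(2) + 18*sqrt(3) + 4507/6

By the power rule, an antiderivative is F(y) = y**6 + 2*y**(5/2) + 3*y**4/2 - y**3/3 - 5*y.
Then F(3) - F(2) = (18*sqrt(3) + 1653/2) - (8*sqrt(2) + 226/3) = -8*sqrt(2) + 18*sqrt(3) + 4507/6.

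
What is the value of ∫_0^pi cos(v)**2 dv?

pi/2

Use the identity cos^2(v) = (1 + cos(2*v))/2.
An antiderivative is F(v) = v/2 + sin(2*v)/4.
Then F(pi) - F(0) = (pi/2) - (0) = pi/2.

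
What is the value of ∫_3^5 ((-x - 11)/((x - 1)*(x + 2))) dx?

Factor the denominator: x**2 + x - 2 = (x + 2)(x - 1).
Partial fractions: (-x - 11)/((x - 1)*(x + 2)) = 3/(x + 2) - 4/(x - 1).
An antiderivative is F(x) = -4*log(x - 1) + 3*log(x + 2).
Then F(5) - F(3) = (-8*log(2) + 3*log(7)) - (-4*log(2) + 3*log(5)) = -3*log(5) - 4*log(2) + 3*log(7).

-3*log(5) - 4*log(2) + 3*log(7)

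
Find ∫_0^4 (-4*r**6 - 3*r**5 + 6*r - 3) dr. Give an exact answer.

By the power rule, an antiderivative is F(r) = -4*r**7/7 - r**6/2 + 3*r**2 - 3*r.
Then F(4) - F(0) = (-79620/7) - (0) = -79620/7.

-79620/7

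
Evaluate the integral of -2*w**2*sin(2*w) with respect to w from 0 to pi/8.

-sqrt(2)/4 - sqrt(2)*pi/16 + sqrt(2)*pi**2/128 + 1/2

Integrate by parts twice (u = w^2, dv = -2*sin(2*w) dw).
An antiderivative is F(w) = w**2*cos(2*w) - w*sin(2*w) - cos(2*w)/2.
Then F(pi/8) - F(0) = (sqrt(2)*(-32 - 8*pi + pi**2)/128) - (-1/2) = -sqrt(2)/4 - sqrt(2)*pi/16 + sqrt(2)*pi**2/128 + 1/2.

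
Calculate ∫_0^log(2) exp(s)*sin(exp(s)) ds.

Let u = exp(s), so du = exp(s) ds. When s = 0, u = 1; when s = log(2), u = 2.
The integral becomes ∫ sin(u) du from 1 to 2, with antiderivative -cos(u).
Back in s: F(s) = -cos(exp(s)).
Then F(log(2)) - F(0) = (-cos(2)) - (-cos(1)) = -cos(2) + cos(1).

-cos(2) + cos(1)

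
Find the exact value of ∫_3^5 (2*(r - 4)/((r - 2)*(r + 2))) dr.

-3*log(5) - log(3) + 3*log(7)

Factor the denominator: r**2 - 4 = (r + 2)(r - 2).
Partial fractions: 2*(r - 4)/((r - 2)*(r + 2)) = 3/(r + 2) - 1/(r - 2).
An antiderivative is F(r) = -log(r - 2) + 3*log(r + 2).
Then F(5) - F(3) = (-log(3) + 3*log(7)) - (3*log(5)) = -3*log(5) - log(3) + 3*log(7).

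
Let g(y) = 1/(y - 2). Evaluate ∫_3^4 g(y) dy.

An antiderivative is F(y) = log(y - 2).
Then F(4) - F(3) = (log(2)) - (0) = log(2).

log(2)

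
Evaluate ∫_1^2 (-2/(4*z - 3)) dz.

An antiderivative is F(z) = -log(4*z - 3)/2.
Then F(2) - F(1) = (-log(5)/2) - (0) = -log(5)/2.

-log(5)/2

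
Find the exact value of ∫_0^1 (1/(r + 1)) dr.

An antiderivative is F(r) = log(r + 1).
Then F(1) - F(0) = (log(2)) - (0) = log(2).

log(2)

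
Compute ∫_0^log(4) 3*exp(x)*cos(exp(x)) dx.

Let u = exp(x), so du = exp(x) dx. When x = 0, u = 1; when x = log(4), u = 4.
The integral becomes 3·∫ cos(u) du from 1 to 4, with antiderivative 3*sin(u).
Back in x: F(x) = 3*sin(exp(x)).
Then F(log(4)) - F(0) = (3*sin(4)) - (3*sin(1)) = -3*sin(1) + 3*sin(4).

-3*sin(1) + 3*sin(4)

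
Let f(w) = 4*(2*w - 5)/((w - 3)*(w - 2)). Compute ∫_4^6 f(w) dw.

4*log(2) + 4*log(3)

Factor the denominator: w**2 - 5*w + 6 = (w - 2)(w - 3).
Partial fractions: 4*(2*w - 5)/((w - 3)*(w - 2)) = 4/(w - 2) + 4/(w - 3).
An antiderivative is F(w) = 4*log(w - 3) + 4*log(w - 2).
Then F(6) - F(4) = (4*log(3) + 8*log(2)) - (log(16)) = 4*log(2) + 4*log(3).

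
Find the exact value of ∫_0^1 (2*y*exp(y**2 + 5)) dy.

Let u = y**2 + 5, so du = 2*y dy. When y = 0, u = 5; when y = 1, u = 6.
The integral becomes ∫ exp(u) du from 5 to 6, with antiderivative exp(u).
Back in y: F(y) = exp(y**2 + 5).
Then F(1) - F(0) = (exp(6)) - (exp(5)) = -exp(5) + exp(6).

-exp(5) + exp(6)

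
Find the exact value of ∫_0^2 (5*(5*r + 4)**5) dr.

Let u = 5*r + 4, so du = 5 dr. When r = 0, u = 4; when r = 2, u = 14.
The integral becomes ∫ u**5 du from 4 to 14, with antiderivative u**6/6.
Back in r: F(r) = (5*r + 4)**6/6.
Then F(2) - F(0) = (3764768/3) - (2048/3) = 1254240.

1254240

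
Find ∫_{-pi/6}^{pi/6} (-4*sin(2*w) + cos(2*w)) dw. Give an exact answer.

An antiderivative is F(w) = sin(2*w)/2 + 2*cos(2*w).
Then F(pi/6) - F(-pi/6) = (sqrt(3)/4 + 1) - (1 - sqrt(3)/4) = sqrt(3)/2.

sqrt(3)/2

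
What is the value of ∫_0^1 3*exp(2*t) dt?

An antiderivative is F(t) = 3*exp(2*t)/2.
Then F(1) - F(0) = (3*exp(2)/2) - (3/2) = -3/2 + 3*exp(2)/2.

-3/2 + 3*exp(2)/2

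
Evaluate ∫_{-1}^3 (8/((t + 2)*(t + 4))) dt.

Factor the denominator: t**2 + 6*t + 8 = (t + 4)(t + 2).
Partial fractions: 8/((t + 2)*(t + 4)) = -4/(t + 4) + 4/(t + 2).
An antiderivative is F(t) = 4*log(t + 2) - 4*log(t + 4).
Then F(3) - F(-1) = (-4*log(7) + 4*log(5)) - (-log(81)) = -4*log(7) + 4*log(3) + 4*log(5).

-4*log(7) + 4*log(3) + 4*log(5)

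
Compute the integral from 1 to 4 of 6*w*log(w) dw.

Integrate by parts once (u = ln w, dv = 6*w dw).
An antiderivative is F(w) = 3*w**2*(2*log(w) - 1)/2.
Then F(4) - F(1) = (-24 + 96*log(2)) - (-3/2) = -45/2 + 96*log(2).

-45/2 + 96*log(2)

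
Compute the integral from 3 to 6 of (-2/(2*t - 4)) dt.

-log(4)

An antiderivative is F(t) = -log(2*t - 4).
Then F(6) - F(3) = (-log(8)) - (-log(2)) = -log(4).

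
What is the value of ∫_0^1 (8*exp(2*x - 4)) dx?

Let u = 2*x - 4, so du = 2 dx. When x = 0, u = -4; when x = 1, u = -2.
The integral becomes 4·∫ exp(u) du from -4 to -2, with antiderivative 4*exp(u).
Back in x: F(x) = 4*exp(2*x - 4).
Then F(1) - F(0) = (4*exp(-2)) - (4*exp(-4)) = -(4 - 4*exp(2))*exp(-4).

-(4 - 4*exp(2))*exp(-4)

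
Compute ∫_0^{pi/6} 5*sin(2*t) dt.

5/4

An antiderivative is F(t) = -5*cos(2*t)/2.
Then F(pi/6) - F(0) = (-5/4) - (-5/2) = 5/4.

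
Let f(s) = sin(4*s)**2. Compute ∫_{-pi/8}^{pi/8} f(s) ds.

Use the identity sin^2(4*s) = (1 - cos(8*s))/2.
An antiderivative is F(s) = s/2 - sin(8*s)/16.
Then F(pi/8) - F(-pi/8) = (pi/16) - (-pi/16) = pi/8.

pi/8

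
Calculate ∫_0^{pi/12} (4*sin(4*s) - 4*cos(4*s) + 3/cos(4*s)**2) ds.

sqrt(3)/4 + 1/2

An antiderivative is F(s) = -sin(4*s) - cos(4*s) + 3*tan(4*s)/4.
Then F(pi/12) - F(0) = (-1/2 + sqrt(3)/4) - (-1) = sqrt(3)/4 + 1/2.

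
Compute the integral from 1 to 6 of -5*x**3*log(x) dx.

-1620*log(3) - 1620*log(2) + 6475/16

Integrate by parts once (u = ln x, dv = -5*x**3 dx).
An antiderivative is F(x) = -5*x**4*(4*log(x) - 1)/16.
Then F(6) - F(1) = (-1620*log(3) - 1620*log(2) + 405) - (5/16) = -1620*log(3) - 1620*log(2) + 6475/16.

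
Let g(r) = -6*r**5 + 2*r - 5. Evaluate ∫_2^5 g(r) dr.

-15555

By the power rule, an antiderivative is F(r) = -r**6 + r**2 - 5*r.
Then F(5) - F(2) = (-15625) - (-70) = -15555.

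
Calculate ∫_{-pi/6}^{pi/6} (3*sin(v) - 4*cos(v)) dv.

-4

An antiderivative is F(v) = -4*sin(v) - 3*cos(v).
Then F(pi/6) - F(-pi/6) = (-3*sqrt(3)/2 - 2) - (2 - 3*sqrt(3)/2) = -4.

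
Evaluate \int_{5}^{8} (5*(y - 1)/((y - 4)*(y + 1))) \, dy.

Factor the denominator: y**2 - 3*y - 4 = (y + 1)(y - 4).
Partial fractions: 5*(y - 1)/((y - 4)*(y + 1)) = 2/(y + 1) + 3/(y - 4).
An antiderivative is F(y) = 3*log(y - 4) + 2*log(y + 1).
Then F(8) - F(5) = (6*log(2) + 4*log(3)) - (log(36)) = 2*log(3) + 4*log(2).

2*log(3) + 4*log(2)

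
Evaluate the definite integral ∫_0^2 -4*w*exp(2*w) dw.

-3*exp(4) - 1

Integrate by parts once (u = w, dv = -4*exp(2*w) dw).
An antiderivative is F(w) = (-2*w + 1)*exp(2*w).
Then F(2) - F(0) = (-3*exp(4)) - (1) = -3*exp(4) - 1.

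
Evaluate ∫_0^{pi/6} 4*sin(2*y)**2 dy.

-sqrt(3)/4 + pi/3

Use the identity sin^2(2*y) = (1 - cos(4*y))/2.
An antiderivative is F(y) = 2*y - sin(4*y)/2.
Then F(pi/6) - F(0) = (-sqrt(3)/4 + pi/3) - (0) = -sqrt(3)/4 + pi/3.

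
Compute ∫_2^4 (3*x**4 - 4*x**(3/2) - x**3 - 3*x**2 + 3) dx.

32*sqrt(2)/5 + 434

By the power rule, an antiderivative is F(x) = -8*x**(5/2)/5 + 3*x**5/5 - x**4/4 - x**3 + 3*x.
Then F(4) - F(2) = (2236/5) - (66/5 - 32*sqrt(2)/5) = 32*sqrt(2)/5 + 434.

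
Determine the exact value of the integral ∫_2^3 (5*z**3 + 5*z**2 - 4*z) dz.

By the power rule, an antiderivative is F(z) = 5*z**4/4 + 5*z**3/3 - 2*z**2.
Then F(3) - F(2) = (513/4) - (76/3) = 1235/12.

1235/12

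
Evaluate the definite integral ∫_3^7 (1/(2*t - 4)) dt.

log(5)/2

An antiderivative is F(t) = log(2*t - 4)/2.
Then F(7) - F(3) = (log(10)/2) - (log(2)/2) = log(5)/2.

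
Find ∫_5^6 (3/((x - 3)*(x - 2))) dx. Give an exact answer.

Factor the denominator: x**2 - 5*x + 6 = (x - 2)(x - 3).
Partial fractions: 3/((x - 3)*(x - 2)) = -3/(x - 2) + 3/(x - 3).
An antiderivative is F(x) = 3*log(x - 3) - 3*log(x - 2).
Then F(6) - F(5) = (log(27/64)) - (log(8/27)) = -9*log(2) + 6*log(3).

-9*log(2) + 6*log(3)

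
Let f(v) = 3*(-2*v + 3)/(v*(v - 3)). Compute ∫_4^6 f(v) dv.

Factor the denominator: v**2 - 3*v = v(v - 3).
Partial fractions: 3*(-2*v + 3)/(v*(v - 3)) = -3/v - 3/(v - 3).
An antiderivative is F(v) = -3*log(v) - 3*log(v - 3).
Then F(6) - F(4) = (-6*log(3) - 3*log(2)) - (-log(64)) = -6*log(3) + 3*log(2).

-6*log(3) + 3*log(2)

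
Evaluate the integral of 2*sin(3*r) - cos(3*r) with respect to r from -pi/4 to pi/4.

An antiderivative is F(r) = -sin(3*r)/3 - 2*cos(3*r)/3.
Then F(pi/4) - F(-pi/4) = (sqrt(2)/6) - (sqrt(2)/2) = -sqrt(2)/3.

-sqrt(2)/3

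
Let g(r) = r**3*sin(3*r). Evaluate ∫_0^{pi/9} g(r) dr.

Integrate by parts 3 times (u = r^3, dv = sin(3*r) dr).
An antiderivative is F(r) = -r**3*cos(3*r)/3 + r**2*sin(3*r)/3 + 2*r*cos(3*r)/9 - 2*sin(3*r)/27.
Then F(pi/9) - F(0) = (-sqrt(3)/27 - pi**3/4374 + sqrt(3)*pi**2/486 + pi/81) - (0) = -sqrt(3)/27 - pi**3/4374 + sqrt(3)*pi**2/486 + pi/81.

-sqrt(3)/27 - pi**3/4374 + sqrt(3)*pi**2/486 + pi/81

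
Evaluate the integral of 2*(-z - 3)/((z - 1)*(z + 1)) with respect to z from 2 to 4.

Factor the denominator: z**2 - 1 = (z + 1)(z - 1).
Partial fractions: 2*(-z - 3)/((z - 1)*(z + 1)) = 2/(z + 1) - 4/(z - 1).
An antiderivative is F(z) = -4*log(z - 1) + 2*log(z + 1).
Then F(4) - F(2) = (log(25/81)) - (log(9)) = -6*log(3) + 2*log(5).

-6*log(3) + 2*log(5)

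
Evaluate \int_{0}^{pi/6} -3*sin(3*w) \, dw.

-1

An antiderivative is F(w) = cos(3*w).
Then F(pi/6) - F(0) = (0) - (1) = -1.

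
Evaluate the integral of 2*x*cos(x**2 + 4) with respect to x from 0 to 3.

sin(13) - sin(4)

Let u = x**2 + 4, so du = 2*x dx. When x = 0, u = 4; when x = 3, u = 13.
The integral becomes ∫ cos(u) du from 4 to 13, with antiderivative sin(u).
Back in x: F(x) = sin(x**2 + 4).
Then F(3) - F(0) = (sin(13)) - (sin(4)) = sin(13) - sin(4).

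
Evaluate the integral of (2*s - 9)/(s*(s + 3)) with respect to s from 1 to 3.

Factor the denominator: s**2 + 3*s = (s + 3)s.
Partial fractions: (2*s - 9)/(s*(s + 3)) = 5/(s + 3) - 3/s.
An antiderivative is F(s) = -3*log(s) + 5*log(s + 3).
Then F(3) - F(1) = (2*log(3) + 5*log(2)) - (10*log(2)) = log(9/32).

log(9/32)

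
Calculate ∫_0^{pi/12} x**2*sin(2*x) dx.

Integrate by parts twice (u = x^2, dv = sin(2*x) dx).
An antiderivative is F(x) = -x**2*cos(2*x)/2 + x*sin(2*x)/2 + cos(2*x)/4.
Then F(pi/12) - F(0) = (-sqrt(3)*pi**2/576 + pi/48 + sqrt(3)/8) - (1/4) = -1/4 - sqrt(3)*pi**2/576 + pi/48 + sqrt(3)/8.

-1/4 - sqrt(3)*pi**2/576 + pi/48 + sqrt(3)/8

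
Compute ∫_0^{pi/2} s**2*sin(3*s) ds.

Integrate by parts twice (u = s^2, dv = sin(3*s) ds).
An antiderivative is F(s) = -s**2*cos(3*s)/3 + 2*s*sin(3*s)/9 + 2*cos(3*s)/27.
Then F(pi/2) - F(0) = (-pi/9) - (2/27) = -pi/9 - 2/27.

-pi/9 - 2/27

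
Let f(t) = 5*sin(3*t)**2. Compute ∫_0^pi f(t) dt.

Use the identity sin^2(3*t) = (1 - cos(6*t))/2.
An antiderivative is F(t) = 5*t/2 - 5*sin(6*t)/12.
Then F(pi) - F(0) = (5*pi/2) - (0) = 5*pi/2.

5*pi/2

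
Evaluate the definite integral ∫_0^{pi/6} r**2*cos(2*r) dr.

Integrate by parts twice (u = r^2, dv = cos(2*r) dr).
An antiderivative is F(r) = r**2*sin(2*r)/2 + r*cos(2*r)/2 - sin(2*r)/4.
Then F(pi/6) - F(0) = (-sqrt(3)/8 + sqrt(3)*pi**2/144 + pi/24) - (0) = -sqrt(3)/8 + sqrt(3)*pi**2/144 + pi/24.

-sqrt(3)/8 + sqrt(3)*pi**2/144 + pi/24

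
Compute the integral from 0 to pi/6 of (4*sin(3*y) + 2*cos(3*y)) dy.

2

An antiderivative is F(y) = 2*sin(3*y)/3 - 4*cos(3*y)/3.
Then F(pi/6) - F(0) = (2/3) - (-4/3) = 2.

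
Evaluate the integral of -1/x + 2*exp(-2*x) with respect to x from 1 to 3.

An antiderivative is F(x) = -log(x) - exp(-2*x).
Then F(3) - F(1) = (-log(3) - exp(-6)) - (-exp(-2)) = -log(3) - exp(-6) + exp(-2).

-log(3) - exp(-6) + exp(-2)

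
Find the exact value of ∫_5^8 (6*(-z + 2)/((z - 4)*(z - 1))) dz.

Factor the denominator: z**2 - 5*z + 4 = (z - 1)(z - 4).
Partial fractions: 6*(-z + 2)/((z - 4)*(z - 1)) = -2/(z - 1) - 4/(z - 4).
An antiderivative is F(z) = -4*log(z - 4) - 2*log(z - 1).
Then F(8) - F(5) = (-8*log(2) - 2*log(7)) - (-log(16)) = -2*log(7) - 4*log(2).

-2*log(7) - 4*log(2)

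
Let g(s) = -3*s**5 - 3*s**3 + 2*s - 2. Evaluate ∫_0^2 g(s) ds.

-44

By the power rule, an antiderivative is F(s) = -s**6/2 - 3*s**4/4 + s**2 - 2*s.
Then F(2) - F(0) = (-44) - (0) = -44.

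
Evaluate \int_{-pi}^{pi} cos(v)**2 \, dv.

Use the identity cos^2(v) = (1 + cos(2*v))/2.
An antiderivative is F(v) = v/2 + sin(2*v)/4.
Then F(pi) - F(-pi) = (pi/2) - (-pi/2) = pi.

pi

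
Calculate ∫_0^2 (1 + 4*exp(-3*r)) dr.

An antiderivative is F(r) = r - 4*exp(-3*r)/3.
Then F(2) - F(0) = (2 - 4*exp(-6)/3) - (-4/3) = 10/3 - 4*exp(-6)/3.

10/3 - 4*exp(-6)/3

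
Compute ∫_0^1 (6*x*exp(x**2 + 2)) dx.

Let u = x**2 + 2, so du = 2*x dx. When x = 0, u = 2; when x = 1, u = 3.
The integral becomes 3·∫ exp(u) du from 2 to 3, with antiderivative 3*exp(u).
Back in x: F(x) = 3*exp(x**2 + 2).
Then F(1) - F(0) = (3*exp(3)) - (3*exp(2)) = -3*(1 - exp(1))*exp(2).

-3*(1 - exp(1))*exp(2)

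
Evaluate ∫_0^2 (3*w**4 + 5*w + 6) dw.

206/5

By the power rule, an antiderivative is F(w) = 3*w**5/5 + 5*w**2/2 + 6*w.
Then F(2) - F(0) = (206/5) - (0) = 206/5.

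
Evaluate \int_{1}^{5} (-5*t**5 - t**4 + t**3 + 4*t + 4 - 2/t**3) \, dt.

-335644/25

By the power rule, an antiderivative is F(t) = -5*t**6/6 - t**5/5 + t**4/4 + 2*t**2 + 4*t + t**(-2).
Then F(5) - F(1) = (-4025863/300) - (373/60) = -335644/25.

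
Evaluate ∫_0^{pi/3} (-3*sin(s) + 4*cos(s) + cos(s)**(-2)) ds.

-3/2 + 3*sqrt(3)

An antiderivative is F(s) = 4*sin(s) + 3*cos(s) + tan(s).
Then F(pi/3) - F(0) = (3/2 + 3*sqrt(3)) - (3) = -3/2 + 3*sqrt(3).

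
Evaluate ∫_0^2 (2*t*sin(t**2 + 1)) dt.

Let u = t**2 + 1, so du = 2*t dt. When t = 0, u = 1; when t = 2, u = 5.
The integral becomes ∫ sin(u) du from 1 to 5, with antiderivative -cos(u).
Back in t: F(t) = -cos(t**2 + 1).
Then F(2) - F(0) = (-cos(5)) - (-cos(1)) = -cos(5) + cos(1).

-cos(5) + cos(1)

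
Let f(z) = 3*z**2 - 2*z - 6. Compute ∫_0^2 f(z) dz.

-8

By the power rule, an antiderivative is F(z) = z**3 - z**2 - 6*z.
Then F(2) - F(0) = (-8) - (0) = -8.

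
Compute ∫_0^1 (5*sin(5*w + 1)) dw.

-cos(6) + cos(1)

Let u = 5*w + 1, so du = 5 dw. When w = 0, u = 1; when w = 1, u = 6.
The integral becomes ∫ sin(u) du from 1 to 6, with antiderivative -cos(u).
Back in w: F(w) = -cos(5*w + 1).
Then F(1) - F(0) = (-cos(6)) - (-cos(1)) = -cos(6) + cos(1).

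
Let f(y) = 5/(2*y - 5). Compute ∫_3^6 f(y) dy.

An antiderivative is F(y) = 5*log(2*y - 5)/2.
Then F(6) - F(3) = (5*log(7)/2) - (0) = 5*log(7)/2.

5*log(7)/2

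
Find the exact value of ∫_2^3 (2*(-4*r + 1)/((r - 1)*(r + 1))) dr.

Factor the denominator: r**2 - 1 = (r + 1)(r - 1).
Partial fractions: 2*(-4*r + 1)/((r - 1)*(r + 1)) = -5/(r + 1) - 3/(r - 1).
An antiderivative is F(r) = -3*log(r - 1) - 5*log(r + 1).
Then F(3) - F(2) = (-13*log(2)) - (-5*log(3)) = -13*log(2) + 5*log(3).

-13*log(2) + 5*log(3)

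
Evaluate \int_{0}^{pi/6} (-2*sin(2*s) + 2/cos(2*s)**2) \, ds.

An antiderivative is F(s) = cos(2*s) + tan(2*s).
Then F(pi/6) - F(0) = (1/2 + sqrt(3)) - (1) = -1/2 + sqrt(3).

-1/2 + sqrt(3)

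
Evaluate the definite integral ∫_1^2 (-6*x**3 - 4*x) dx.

-57/2

By the power rule, an antiderivative is F(x) = -3*x**4/2 - 2*x**2.
Then F(2) - F(1) = (-32) - (-7/2) = -57/2.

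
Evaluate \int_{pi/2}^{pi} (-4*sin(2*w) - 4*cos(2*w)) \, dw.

4

An antiderivative is F(w) = -2*sin(2*w) + 2*cos(2*w).
Then F(pi) - F(pi/2) = (2) - (-2) = 4.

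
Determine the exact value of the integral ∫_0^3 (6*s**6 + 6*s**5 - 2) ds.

18183/7

By the power rule, an antiderivative is F(s) = 6*s**7/7 + s**6 - 2*s.
Then F(3) - F(0) = (18183/7) - (0) = 18183/7.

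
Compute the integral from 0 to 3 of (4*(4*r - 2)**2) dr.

336

Let u = 4*r - 2, so du = 4 dr. When r = 0, u = -2; when r = 3, u = 10.
The integral becomes ∫ u**2 du from -2 to 10, with antiderivative u**3/3.
Back in r: F(r) = (4*r - 2)**3/3.
Then F(3) - F(0) = (1000/3) - (-8/3) = 336.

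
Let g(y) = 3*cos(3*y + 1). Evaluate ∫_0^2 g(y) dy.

-sin(1) + sin(7)

Let u = 3*y + 1, so du = 3 dy. When y = 0, u = 1; when y = 2, u = 7.
The integral becomes ∫ cos(u) du from 1 to 7, with antiderivative sin(u).
Back in y: F(y) = sin(3*y + 1).
Then F(2) - F(0) = (sin(7)) - (sin(1)) = -sin(1) + sin(7).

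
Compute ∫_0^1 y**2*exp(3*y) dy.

Integrate by parts twice (u = y^2, dv = exp(3*y) dy).
An antiderivative is F(y) = (9*y**2 - 6*y + 2)*exp(3*y)/27.
Then F(1) - F(0) = (5*exp(3)/27) - (2/27) = -2/27 + 5*exp(3)/27.

-2/27 + 5*exp(3)/27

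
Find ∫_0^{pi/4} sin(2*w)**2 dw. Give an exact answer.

pi/8

Use the identity sin^2(2*w) = (1 - cos(4*w))/2.
An antiderivative is F(w) = w/2 - sin(4*w)/8.
Then F(pi/4) - F(0) = (pi/8) - (0) = pi/8.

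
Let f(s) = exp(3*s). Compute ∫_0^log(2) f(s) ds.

Let u = exp(s), so du = exp(s) ds. When s = 0, u = 1; when s = log(2), u = 2.
The integral becomes ∫ u**2 du from 1 to 2, with antiderivative u**3/3.
Back in s: F(s) = exp(3*s)/3.
Then F(log(2)) - F(0) = (8/3) - (1/3) = 7/3.

7/3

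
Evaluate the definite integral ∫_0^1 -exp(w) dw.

An antiderivative is F(w) = -exp(w).
Then F(1) - F(0) = (-E) - (-1) = 1 - E.

1 - E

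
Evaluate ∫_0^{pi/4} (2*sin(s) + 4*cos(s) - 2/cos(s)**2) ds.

An antiderivative is F(s) = 4*sin(s) - 2*cos(s) - 2*tan(s).
Then F(pi/4) - F(0) = (-2 + sqrt(2)) - (-2) = sqrt(2).

sqrt(2)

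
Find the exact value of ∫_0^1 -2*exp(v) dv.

2 - 2*E

An antiderivative is F(v) = -2*exp(v).
Then F(1) - F(0) = (-2*E) - (-2) = 2 - 2*E.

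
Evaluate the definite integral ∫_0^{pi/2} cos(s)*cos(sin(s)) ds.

sin(1)

Let u = sin(s), so du = cos(s) ds. When s = 0, u = 0; when s = pi/2, u = 1.
The integral becomes ∫ cos(u) du from 0 to 1, with antiderivative sin(u).
Back in s: F(s) = sin(sin(s)).
Then F(pi/2) - F(0) = (sin(1)) - (0) = sin(1).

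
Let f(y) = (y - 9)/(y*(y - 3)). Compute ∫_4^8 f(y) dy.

log(8/25)

Factor the denominator: y**2 - 3*y = y(y - 3).
Partial fractions: (y - 9)/(y*(y - 3)) = 3/y - 2/(y - 3).
An antiderivative is F(y) = 3*log(y) - 2*log(y - 3).
Then F(8) - F(4) = (-2*log(5) + 9*log(2)) - (log(64)) = log(8/25).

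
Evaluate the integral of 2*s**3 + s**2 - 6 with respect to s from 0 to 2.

-4/3

By the power rule, an antiderivative is F(s) = s**4/2 + s**3/3 - 6*s.
Then F(2) - F(0) = (-4/3) - (0) = -4/3.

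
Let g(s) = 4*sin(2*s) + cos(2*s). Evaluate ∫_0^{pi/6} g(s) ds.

sqrt(3)/4 + 1

An antiderivative is F(s) = sin(2*s)/2 - 2*cos(2*s).
Then F(pi/6) - F(0) = (-1 + sqrt(3)/4) - (-2) = sqrt(3)/4 + 1.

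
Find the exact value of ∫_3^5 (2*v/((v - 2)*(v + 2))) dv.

log(21/5)

Factor the denominator: v**2 - 4 = (v + 2)(v - 2).
Partial fractions: 2*v/((v - 2)*(v + 2)) = 1/(v + 2) + 1/(v - 2).
An antiderivative is F(v) = log(v - 2) + log(v + 2).
Then F(5) - F(3) = (log(21)) - (log(5)) = log(21/5).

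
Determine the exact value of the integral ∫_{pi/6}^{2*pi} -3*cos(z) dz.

3/2

An antiderivative is F(z) = -3*sin(z).
Then F(2*pi) - F(pi/6) = (0) - (-3/2) = 3/2.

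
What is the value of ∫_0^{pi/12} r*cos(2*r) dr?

-1/4 + pi/48 + sqrt(3)/8

Integrate by parts once (u = r, dv = cos(2*r) dr).
An antiderivative is F(r) = r*sin(2*r)/2 + cos(2*r)/4.
Then F(pi/12) - F(0) = (pi/48 + sqrt(3)/8) - (1/4) = -1/4 + pi/48 + sqrt(3)/8.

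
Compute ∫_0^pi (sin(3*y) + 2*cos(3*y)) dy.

2/3

An antiderivative is F(y) = 2*sin(3*y)/3 - cos(3*y)/3.
Then F(pi) - F(0) = (1/3) - (-1/3) = 2/3.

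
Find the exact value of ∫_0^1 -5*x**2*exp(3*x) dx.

10/27 - 25*exp(3)/27

Integrate by parts twice (u = x^2, dv = -5*exp(3*x) dx).
An antiderivative is F(x) = (-45*x**2 + 30*x - 10)*exp(3*x)/27.
Then F(1) - F(0) = (-25*exp(3)/27) - (-10/27) = 10/27 - 25*exp(3)/27.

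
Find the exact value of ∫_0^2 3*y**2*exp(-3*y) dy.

2/9 - 50*exp(-6)/9

Integrate by parts twice (u = y^2, dv = 3*exp(-3*y) dy).
An antiderivative is F(y) = (-9*y**2 - 6*y - 2)*exp(-3*y)/9.
Then F(2) - F(0) = (-50*exp(-6)/9) - (-2/9) = 2/9 - 50*exp(-6)/9.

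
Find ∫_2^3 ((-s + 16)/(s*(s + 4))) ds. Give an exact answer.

Factor the denominator: s**2 + 4*s = (s + 4)s.
Partial fractions: (-s + 16)/(s*(s + 4)) = -5/(s + 4) + 4/s.
An antiderivative is F(s) = 4*log(s) - 5*log(s + 4).
Then F(3) - F(2) = (-5*log(7) + 4*log(3)) - (-5*log(3) - log(2)) = -5*log(7) + log(2) + 9*log(3).

-5*log(7) + log(2) + 9*log(3)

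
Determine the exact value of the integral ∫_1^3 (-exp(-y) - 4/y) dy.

-4*log(3) - exp(-1) + exp(-3)

An antiderivative is F(y) = -4*log(y) + exp(-y).
Then F(3) - F(1) = (-4*log(3) + exp(-3)) - (exp(-1)) = -4*log(3) - exp(-1) + exp(-3).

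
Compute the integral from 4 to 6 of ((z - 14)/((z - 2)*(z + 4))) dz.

-8*log(2) + 3*log(5)

Factor the denominator: z**2 + 2*z - 8 = (z + 4)(z - 2).
Partial fractions: (z - 14)/((z - 2)*(z + 4)) = 3/(z + 4) - 2/(z - 2).
An antiderivative is F(z) = -2*log(z - 2) + 3*log(z + 4).
Then F(6) - F(4) = (-log(2) + 3*log(5)) - (7*log(2)) = -8*log(2) + 3*log(5).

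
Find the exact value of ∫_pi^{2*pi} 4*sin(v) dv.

An antiderivative is F(v) = -4*cos(v).
Then F(2*pi) - F(pi) = (-4) - (4) = -8.

-8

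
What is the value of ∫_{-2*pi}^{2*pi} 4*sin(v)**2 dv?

Use the identity sin^2(v) = (1 - cos(2*v))/2.
An antiderivative is F(v) = 2*v - sin(2*v).
Then F(2*pi) - F(-2*pi) = (4*pi) - (-4*pi) = 8*pi.

8*pi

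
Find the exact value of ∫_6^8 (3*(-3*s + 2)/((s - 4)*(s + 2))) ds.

-4*log(5) + 3*log(2)

Factor the denominator: s**2 - 2*s - 8 = (s + 2)(s - 4).
Partial fractions: 3*(-3*s + 2)/((s - 4)*(s + 2)) = -4/(s + 2) - 5/(s - 4).
An antiderivative is F(s) = -5*log(s - 4) - 4*log(s + 2).
Then F(8) - F(6) = (-14*log(2) - 4*log(5)) - (-17*log(2)) = -4*log(5) + 3*log(2).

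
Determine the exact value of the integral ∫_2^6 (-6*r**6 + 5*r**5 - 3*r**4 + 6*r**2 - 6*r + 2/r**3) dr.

By the power rule, an antiderivative is F(r) = -6*r**7/7 + 5*r**6/6 - 3*r**5/5 + 2*r**3 - 3*r**2 - 1/r**2.
Then F(6) - F(2) = (-258812531/1260) - (-30169/420) = -64680506/315.

-64680506/315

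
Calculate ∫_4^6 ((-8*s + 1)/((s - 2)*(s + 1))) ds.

Factor the denominator: s**2 - s - 2 = (s + 1)(s - 2).
Partial fractions: (-8*s + 1)/((s - 2)*(s + 1)) = -3/(s + 1) - 5/(s - 2).
An antiderivative is F(s) = -5*log(s - 2) - 3*log(s + 1).
Then F(6) - F(4) = (-10*log(2) - 3*log(7)) - (-3*log(5) - 5*log(2)) = -3*log(7) - 5*log(2) + 3*log(5).

-3*log(7) - 5*log(2) + 3*log(5)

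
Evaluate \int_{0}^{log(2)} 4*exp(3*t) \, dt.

Let u = exp(t), so du = exp(t) dt. When t = 0, u = 1; when t = log(2), u = 2.
The integral becomes 4·∫ u**2 du from 1 to 2, with antiderivative 4*u**3/3.
Back in t: F(t) = 4*exp(3*t)/3.
Then F(log(2)) - F(0) = (32/3) - (4/3) = 28/3.

28/3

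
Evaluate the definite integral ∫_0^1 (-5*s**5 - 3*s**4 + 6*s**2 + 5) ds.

167/30

By the power rule, an antiderivative is F(s) = -5*s**6/6 - 3*s**5/5 + 2*s**3 + 5*s.
Then F(1) - F(0) = (167/30) - (0) = 167/30.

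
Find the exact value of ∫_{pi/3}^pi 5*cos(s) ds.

An antiderivative is F(s) = 5*sin(s).
Then F(pi) - F(pi/3) = (0) - (5*sqrt(3)/2) = -5*sqrt(3)/2.

-5*sqrt(3)/2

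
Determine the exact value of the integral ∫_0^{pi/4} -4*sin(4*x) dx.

-2

An antiderivative is F(x) = cos(4*x).
Then F(pi/4) - F(0) = (-1) - (1) = -2.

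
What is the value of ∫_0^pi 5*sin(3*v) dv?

An antiderivative is F(v) = -5*cos(3*v)/3.
Then F(pi) - F(0) = (5/3) - (-5/3) = 10/3.

10/3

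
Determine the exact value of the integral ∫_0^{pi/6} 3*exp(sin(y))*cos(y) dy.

-3 + 3*exp(1/2)

Let u = sin(y), so du = cos(y) dy. When y = 0, u = 0; when y = pi/6, u = 1/2.
The integral becomes 3·∫ exp(u) du from 0 to 1/2, with antiderivative 3*exp(u).
Back in y: F(y) = 3*exp(sin(y)).
Then F(pi/6) - F(0) = (3*exp(1/2)) - (3) = -3 + 3*exp(1/2).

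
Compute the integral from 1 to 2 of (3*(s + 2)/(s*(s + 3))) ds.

log(5)

Factor the denominator: s**2 + 3*s = (s + 3)s.
Partial fractions: 3*(s + 2)/(s*(s + 3)) = 1/(s + 3) + 2/s.
An antiderivative is F(s) = 2*log(s) + log(s + 3).
Then F(2) - F(1) = (log(20)) - (log(4)) = log(5).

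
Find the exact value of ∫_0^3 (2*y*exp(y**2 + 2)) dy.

Let u = y**2 + 2, so du = 2*y dy. When y = 0, u = 2; when y = 3, u = 11.
The integral becomes ∫ exp(u) du from 2 to 11, with antiderivative exp(u).
Back in y: F(y) = exp(y**2 + 2).
Then F(3) - F(0) = (exp(11)) - (exp(2)) = -exp(2) + exp(11).

-exp(2) + exp(11)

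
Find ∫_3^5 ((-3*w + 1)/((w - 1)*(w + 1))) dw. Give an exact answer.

log(2/9)

Factor the denominator: w**2 - 1 = (w + 1)(w - 1).
Partial fractions: (-3*w + 1)/((w - 1)*(w + 1)) = -2/(w + 1) - 1/(w - 1).
An antiderivative is F(w) = -log(w - 1) - 2*log(w + 1).
Then F(5) - F(3) = (-4*log(2) - 2*log(3)) - (-log(32)) = log(2/9).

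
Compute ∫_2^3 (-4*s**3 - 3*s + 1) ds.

-143/2

By the power rule, an antiderivative is F(s) = -s**4 - 3*s**2/2 + s.
Then F(3) - F(2) = (-183/2) - (-20) = -143/2.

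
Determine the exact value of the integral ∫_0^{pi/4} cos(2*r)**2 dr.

pi/8

Use the identity cos^2(2*r) = (1 + cos(4*r))/2.
An antiderivative is F(r) = r/2 + sin(4*r)/8.
Then F(pi/4) - F(0) = (pi/8) - (0) = pi/8.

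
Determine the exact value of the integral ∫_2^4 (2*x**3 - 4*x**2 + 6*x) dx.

By the power rule, an antiderivative is F(x) = x**4/2 - 4*x**3/3 + 3*x**2.
Then F(4) - F(2) = (272/3) - (28/3) = 244/3.

244/3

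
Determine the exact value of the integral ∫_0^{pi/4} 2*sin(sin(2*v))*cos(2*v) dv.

1 - cos(1)

Let u = sin(2*v), so du = 2*cos(2*v) dv. When v = 0, u = 0; when v = pi/4, u = 1.
The integral becomes ∫ sin(u) du from 0 to 1, with antiderivative -cos(u).
Back in v: F(v) = -cos(sin(2*v)).
Then F(pi/4) - F(0) = (-cos(1)) - (-1) = 1 - cos(1).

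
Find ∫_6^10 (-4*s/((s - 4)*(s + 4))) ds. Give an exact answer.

Factor the denominator: s**2 - 16 = (s + 4)(s - 4).
Partial fractions: -4*s/((s - 4)*(s + 4)) = -2/(s + 4) - 2/(s - 4).
An antiderivative is F(s) = -2*log(s - 4) - 2*log(s + 4).
Then F(10) - F(6) = (-2*log(7) - 4*log(2) - 2*log(3)) - (-2*log(5) - 4*log(2)) = -2*log(7) - 2*log(3) + 2*log(5).

-2*log(7) - 2*log(3) + 2*log(5)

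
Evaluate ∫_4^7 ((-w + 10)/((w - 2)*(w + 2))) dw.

Factor the denominator: w**2 - 4 = (w + 2)(w - 2).
Partial fractions: (-w + 10)/((w - 2)*(w + 2)) = -3/(w + 2) + 2/(w - 2).
An antiderivative is F(w) = 2*log(w - 2) - 3*log(w + 2).
Then F(7) - F(4) = (-6*log(3) + 2*log(5)) - (-log(54)) = log(50/27).

log(50/27)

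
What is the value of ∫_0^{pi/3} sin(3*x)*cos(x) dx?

Use the identity sin(3*x)cos(x) = [sin(4*x) + sin(2*x)]/2.
An antiderivative is F(x) = -cos(2*x)/4 - cos(4*x)/8.
Then F(pi/3) - F(0) = (3/16) - (-3/8) = 9/16.

9/16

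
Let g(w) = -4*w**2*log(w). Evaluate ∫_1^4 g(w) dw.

Integrate by parts once (u = ln w, dv = -4*w**2 dw).
An antiderivative is F(w) = -4*w**3*(3*log(w) - 1)/9.
Then F(4) - F(1) = (256/9 - 512*log(2)/3) - (4/9) = 28 - 512*log(2)/3.

28 - 512*log(2)/3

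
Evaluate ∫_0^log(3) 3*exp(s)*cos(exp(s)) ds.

Let u = exp(s), so du = exp(s) ds. When s = 0, u = 1; when s = log(3), u = 3.
The integral becomes 3·∫ cos(u) du from 1 to 3, with antiderivative 3*sin(u).
Back in s: F(s) = 3*sin(exp(s)).
Then F(log(3)) - F(0) = (3*sin(3)) - (3*sin(1)) = -3*sin(1) + 3*sin(3).

-3*sin(1) + 3*sin(3)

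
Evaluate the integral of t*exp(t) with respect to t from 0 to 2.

1 + exp(2)

Integrate by parts once (u = t, dv = exp(t) dt).
An antiderivative is F(t) = (t - 1)*exp(t).
Then F(2) - F(0) = (exp(2)) - (-1) = 1 + exp(2).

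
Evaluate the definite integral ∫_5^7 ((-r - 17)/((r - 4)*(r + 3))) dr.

Factor the denominator: r**2 - r - 12 = (r + 3)(r - 4).
Partial fractions: (-r - 17)/((r - 4)*(r + 3)) = 2/(r + 3) - 3/(r - 4).
An antiderivative is F(r) = -3*log(r - 4) + 2*log(r + 3).
Then F(7) - F(5) = (log(100/27)) - (log(64)) = -3*log(3) - 4*log(2) + 2*log(5).

-3*log(3) - 4*log(2) + 2*log(5)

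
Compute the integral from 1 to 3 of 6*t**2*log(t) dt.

-52/3 + 54*log(3)

Integrate by parts once (u = ln t, dv = 6*t**2 dt).
An antiderivative is F(t) = 2*t**3*(3*log(t) - 1)/3.
Then F(3) - F(1) = (-18 + 54*log(3)) - (-2/3) = -52/3 + 54*log(3).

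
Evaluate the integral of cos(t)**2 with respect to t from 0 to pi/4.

Use the identity cos^2(t) = (1 + cos(2*t))/2.
An antiderivative is F(t) = t/2 + sin(2*t)/4.
Then F(pi/4) - F(0) = (1/4 + pi/8) - (0) = 1/4 + pi/8.

1/4 + pi/8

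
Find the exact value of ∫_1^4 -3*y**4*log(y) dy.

Integrate by parts once (u = ln y, dv = -3*y**4 dy).
An antiderivative is F(y) = -3*y**5*(5*log(y) - 1)/25.
Then F(4) - F(1) = (3072/25 - 6144*log(2)/5) - (3/25) = 3069/25 - 6144*log(2)/5.

3069/25 - 6144*log(2)/5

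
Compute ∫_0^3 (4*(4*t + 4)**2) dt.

1344

Let u = 4*t + 4, so du = 4 dt. When t = 0, u = 4; when t = 3, u = 16.
The integral becomes ∫ u**2 du from 4 to 16, with antiderivative u**3/3.
Back in t: F(t) = (4*t + 4)**3/3.
Then F(3) - F(0) = (4096/3) - (64/3) = 1344.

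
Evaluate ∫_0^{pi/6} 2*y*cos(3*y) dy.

-2/9 + pi/9

Integrate by parts once (u = y, dv = 2*cos(3*y) dy).
An antiderivative is F(y) = 2*y*sin(3*y)/3 + 2*cos(3*y)/9.
Then F(pi/6) - F(0) = (pi/9) - (2/9) = -2/9 + pi/9.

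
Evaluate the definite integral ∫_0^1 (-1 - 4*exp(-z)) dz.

-5 + 4*exp(-1)

An antiderivative is F(z) = -z + 4*exp(-z).
Then F(1) - F(0) = (-1 + 4*exp(-1)) - (4) = -5 + 4*exp(-1).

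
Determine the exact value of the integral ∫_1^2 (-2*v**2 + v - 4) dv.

-43/6

By the power rule, an antiderivative is F(v) = -2*v**3/3 + v**2/2 - 4*v.
Then F(2) - F(1) = (-34/3) - (-25/6) = -43/6.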